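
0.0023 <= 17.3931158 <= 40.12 True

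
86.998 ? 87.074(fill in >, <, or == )<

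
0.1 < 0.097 False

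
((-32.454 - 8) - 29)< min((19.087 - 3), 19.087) True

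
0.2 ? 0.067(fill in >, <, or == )>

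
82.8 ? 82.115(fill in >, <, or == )>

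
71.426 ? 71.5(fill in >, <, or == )<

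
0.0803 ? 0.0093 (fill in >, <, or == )>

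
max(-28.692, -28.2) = -28.2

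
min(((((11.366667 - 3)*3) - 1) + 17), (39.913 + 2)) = 41.100001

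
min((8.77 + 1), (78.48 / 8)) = 9.77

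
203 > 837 False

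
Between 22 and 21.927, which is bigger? 22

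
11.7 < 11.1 False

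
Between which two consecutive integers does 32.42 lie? 32 and 33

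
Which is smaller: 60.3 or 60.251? 60.251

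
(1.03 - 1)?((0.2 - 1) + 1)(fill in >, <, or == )<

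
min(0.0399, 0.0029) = 0.0029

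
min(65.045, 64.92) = 64.92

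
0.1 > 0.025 True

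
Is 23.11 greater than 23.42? No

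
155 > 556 False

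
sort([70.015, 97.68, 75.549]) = [70.015, 75.549, 97.68]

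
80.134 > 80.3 False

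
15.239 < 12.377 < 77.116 False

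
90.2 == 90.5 False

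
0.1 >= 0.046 True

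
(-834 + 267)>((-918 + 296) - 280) True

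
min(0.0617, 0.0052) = 0.0052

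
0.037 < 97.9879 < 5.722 False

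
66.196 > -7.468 True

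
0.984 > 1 False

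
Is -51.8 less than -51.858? No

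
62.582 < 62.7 True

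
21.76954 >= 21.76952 True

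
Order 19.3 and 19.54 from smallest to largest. 19.3, 19.54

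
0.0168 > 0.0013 True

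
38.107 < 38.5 True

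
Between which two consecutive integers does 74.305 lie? 74 and 75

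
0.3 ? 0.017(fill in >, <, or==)>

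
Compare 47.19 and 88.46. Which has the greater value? 88.46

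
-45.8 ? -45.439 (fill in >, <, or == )<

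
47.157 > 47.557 False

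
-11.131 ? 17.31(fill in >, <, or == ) <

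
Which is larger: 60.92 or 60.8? 60.92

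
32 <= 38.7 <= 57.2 True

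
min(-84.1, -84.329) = -84.329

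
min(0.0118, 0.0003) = 0.0003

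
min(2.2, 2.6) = 2.2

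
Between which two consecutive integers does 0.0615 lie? 0 and 1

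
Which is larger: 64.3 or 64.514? 64.514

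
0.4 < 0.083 False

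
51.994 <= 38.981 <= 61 False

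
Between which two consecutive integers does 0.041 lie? 0 and 1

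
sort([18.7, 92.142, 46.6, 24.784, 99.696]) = [18.7, 24.784, 46.6, 92.142, 99.696]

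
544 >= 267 True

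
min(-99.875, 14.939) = -99.875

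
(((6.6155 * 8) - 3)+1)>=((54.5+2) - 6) True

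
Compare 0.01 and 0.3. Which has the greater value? 0.3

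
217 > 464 False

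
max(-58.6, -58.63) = -58.6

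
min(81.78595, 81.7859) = 81.7859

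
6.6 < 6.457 False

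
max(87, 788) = 788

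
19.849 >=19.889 False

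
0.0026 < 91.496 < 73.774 False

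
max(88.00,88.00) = 88.00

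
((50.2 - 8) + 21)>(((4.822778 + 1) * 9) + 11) False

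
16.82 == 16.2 False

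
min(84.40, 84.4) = 84.40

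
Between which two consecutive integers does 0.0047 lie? 0 and 1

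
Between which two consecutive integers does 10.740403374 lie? 10 and 11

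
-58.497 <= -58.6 False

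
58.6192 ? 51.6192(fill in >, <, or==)>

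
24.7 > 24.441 True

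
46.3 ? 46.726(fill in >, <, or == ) <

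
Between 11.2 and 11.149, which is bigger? 11.2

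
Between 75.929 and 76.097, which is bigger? 76.097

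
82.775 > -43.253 True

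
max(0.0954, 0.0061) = 0.0954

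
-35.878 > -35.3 False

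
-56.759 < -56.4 True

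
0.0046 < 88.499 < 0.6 False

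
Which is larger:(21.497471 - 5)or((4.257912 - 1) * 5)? (21.497471 - 5)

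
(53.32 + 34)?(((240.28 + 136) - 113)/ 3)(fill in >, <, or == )<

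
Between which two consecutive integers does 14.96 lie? 14 and 15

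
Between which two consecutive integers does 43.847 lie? 43 and 44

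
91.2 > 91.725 False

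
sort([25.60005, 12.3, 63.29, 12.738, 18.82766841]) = [12.3, 12.738, 18.82766841, 25.60005, 63.29]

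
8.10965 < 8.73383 True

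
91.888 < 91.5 False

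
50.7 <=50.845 True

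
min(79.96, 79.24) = 79.24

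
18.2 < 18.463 True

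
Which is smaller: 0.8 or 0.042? 0.042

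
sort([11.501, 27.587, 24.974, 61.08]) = [11.501, 24.974, 27.587, 61.08]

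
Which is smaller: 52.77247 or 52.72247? 52.72247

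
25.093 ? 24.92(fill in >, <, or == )>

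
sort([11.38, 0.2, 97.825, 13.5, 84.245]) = [0.2, 11.38, 13.5, 84.245, 97.825]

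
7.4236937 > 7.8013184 False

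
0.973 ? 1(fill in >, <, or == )<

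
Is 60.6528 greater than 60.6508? Yes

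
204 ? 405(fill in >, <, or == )<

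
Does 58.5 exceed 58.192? Yes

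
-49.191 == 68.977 False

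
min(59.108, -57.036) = -57.036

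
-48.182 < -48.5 False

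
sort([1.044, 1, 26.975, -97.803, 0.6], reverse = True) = [26.975, 1.044, 1, 0.6, -97.803]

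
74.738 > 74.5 True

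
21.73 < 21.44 False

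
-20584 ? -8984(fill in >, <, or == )<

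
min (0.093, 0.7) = 0.093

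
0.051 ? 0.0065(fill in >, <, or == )>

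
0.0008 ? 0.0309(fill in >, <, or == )<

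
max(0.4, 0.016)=0.4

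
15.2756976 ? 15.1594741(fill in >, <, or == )>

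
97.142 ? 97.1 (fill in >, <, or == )>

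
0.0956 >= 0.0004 True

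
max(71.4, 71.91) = 71.91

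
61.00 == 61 True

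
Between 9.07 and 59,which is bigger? 59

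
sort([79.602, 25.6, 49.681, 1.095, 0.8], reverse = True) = [79.602, 49.681, 25.6, 1.095, 0.8]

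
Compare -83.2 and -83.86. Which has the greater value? -83.2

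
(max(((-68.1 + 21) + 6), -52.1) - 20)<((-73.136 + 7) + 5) False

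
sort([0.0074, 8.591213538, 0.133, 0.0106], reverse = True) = [8.591213538, 0.133, 0.0106, 0.0074]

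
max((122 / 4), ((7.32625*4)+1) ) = 30.5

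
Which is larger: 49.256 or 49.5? 49.5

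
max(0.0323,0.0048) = 0.0323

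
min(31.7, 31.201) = 31.201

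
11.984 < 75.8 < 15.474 False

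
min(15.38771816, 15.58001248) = 15.38771816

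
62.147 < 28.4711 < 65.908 False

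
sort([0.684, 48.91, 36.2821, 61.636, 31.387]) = [0.684, 31.387, 36.2821, 48.91, 61.636]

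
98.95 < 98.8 False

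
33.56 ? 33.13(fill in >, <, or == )>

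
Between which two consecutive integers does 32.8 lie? 32 and 33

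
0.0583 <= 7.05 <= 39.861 True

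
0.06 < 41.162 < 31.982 False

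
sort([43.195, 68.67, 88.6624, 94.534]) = [43.195, 68.67, 88.6624, 94.534]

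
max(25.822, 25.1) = 25.822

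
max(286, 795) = 795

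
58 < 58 False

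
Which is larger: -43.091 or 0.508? 0.508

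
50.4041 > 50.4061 False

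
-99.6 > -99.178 False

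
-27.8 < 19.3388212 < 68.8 True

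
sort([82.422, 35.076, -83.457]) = [-83.457, 35.076, 82.422]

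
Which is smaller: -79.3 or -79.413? -79.413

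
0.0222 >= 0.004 True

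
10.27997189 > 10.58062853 False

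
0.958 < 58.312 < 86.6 True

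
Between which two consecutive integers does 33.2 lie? 33 and 34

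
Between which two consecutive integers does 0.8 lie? 0 and 1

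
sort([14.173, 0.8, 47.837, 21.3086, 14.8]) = [0.8, 14.173, 14.8, 21.3086, 47.837]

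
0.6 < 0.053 False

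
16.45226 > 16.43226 True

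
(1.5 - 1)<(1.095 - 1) False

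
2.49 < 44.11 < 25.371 False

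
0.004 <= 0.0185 True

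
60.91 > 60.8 True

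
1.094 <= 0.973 False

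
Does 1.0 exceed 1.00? No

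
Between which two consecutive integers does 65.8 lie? 65 and 66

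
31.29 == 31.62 False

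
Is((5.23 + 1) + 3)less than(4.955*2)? Yes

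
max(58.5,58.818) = 58.818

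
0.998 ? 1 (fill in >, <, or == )<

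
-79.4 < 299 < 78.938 False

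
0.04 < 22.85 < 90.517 True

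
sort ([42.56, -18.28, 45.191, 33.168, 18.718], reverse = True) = [45.191, 42.56, 33.168, 18.718, -18.28]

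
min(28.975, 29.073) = 28.975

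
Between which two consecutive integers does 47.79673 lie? 47 and 48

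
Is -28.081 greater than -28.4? Yes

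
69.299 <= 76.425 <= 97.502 True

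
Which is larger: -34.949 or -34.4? -34.4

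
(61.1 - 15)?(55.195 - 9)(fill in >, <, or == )<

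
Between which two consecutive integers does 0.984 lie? 0 and 1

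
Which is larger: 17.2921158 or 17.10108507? 17.2921158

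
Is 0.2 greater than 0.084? Yes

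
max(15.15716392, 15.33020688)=15.33020688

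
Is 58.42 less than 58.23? No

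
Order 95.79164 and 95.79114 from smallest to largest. 95.79114, 95.79164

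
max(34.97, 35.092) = 35.092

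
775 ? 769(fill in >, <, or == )>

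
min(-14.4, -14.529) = -14.529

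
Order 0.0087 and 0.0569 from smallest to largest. 0.0087, 0.0569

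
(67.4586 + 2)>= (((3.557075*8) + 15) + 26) True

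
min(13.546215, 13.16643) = 13.16643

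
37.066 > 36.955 True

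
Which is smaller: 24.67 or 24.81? 24.67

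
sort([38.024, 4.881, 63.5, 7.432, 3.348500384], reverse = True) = [63.5, 38.024, 7.432, 4.881, 3.348500384]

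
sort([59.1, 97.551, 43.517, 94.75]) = [43.517, 59.1, 94.75, 97.551]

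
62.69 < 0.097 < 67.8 False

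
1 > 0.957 True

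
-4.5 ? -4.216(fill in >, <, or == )<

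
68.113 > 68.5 False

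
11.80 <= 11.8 True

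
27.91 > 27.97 False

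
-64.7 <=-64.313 True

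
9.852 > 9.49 True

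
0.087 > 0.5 False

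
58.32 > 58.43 False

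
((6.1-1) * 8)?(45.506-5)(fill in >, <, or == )>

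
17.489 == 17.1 False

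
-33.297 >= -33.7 True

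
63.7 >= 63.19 True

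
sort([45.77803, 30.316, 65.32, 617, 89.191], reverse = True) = [617, 89.191, 65.32, 45.77803, 30.316]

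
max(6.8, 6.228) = 6.8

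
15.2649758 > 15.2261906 True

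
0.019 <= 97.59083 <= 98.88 True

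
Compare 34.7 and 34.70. They are equal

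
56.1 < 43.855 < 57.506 False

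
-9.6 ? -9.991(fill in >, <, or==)>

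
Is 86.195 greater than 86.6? No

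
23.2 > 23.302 False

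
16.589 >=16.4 True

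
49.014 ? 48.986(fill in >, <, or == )>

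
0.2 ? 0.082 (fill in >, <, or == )>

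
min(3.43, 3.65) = 3.43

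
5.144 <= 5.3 True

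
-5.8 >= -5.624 False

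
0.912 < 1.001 True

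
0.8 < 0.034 False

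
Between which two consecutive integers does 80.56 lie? 80 and 81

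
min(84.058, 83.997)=83.997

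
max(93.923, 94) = 94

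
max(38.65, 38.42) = 38.65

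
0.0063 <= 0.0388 True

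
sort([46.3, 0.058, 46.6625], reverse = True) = [46.6625, 46.3, 0.058]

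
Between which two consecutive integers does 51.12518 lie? 51 and 52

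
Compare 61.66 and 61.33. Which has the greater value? 61.66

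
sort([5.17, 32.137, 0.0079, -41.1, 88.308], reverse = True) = [88.308, 32.137, 5.17, 0.0079, -41.1]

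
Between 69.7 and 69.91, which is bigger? 69.91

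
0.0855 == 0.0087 False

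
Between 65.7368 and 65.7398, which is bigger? 65.7398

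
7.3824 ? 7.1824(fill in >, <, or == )>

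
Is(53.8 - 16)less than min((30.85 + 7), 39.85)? Yes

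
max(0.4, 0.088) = 0.4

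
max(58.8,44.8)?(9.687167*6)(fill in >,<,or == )>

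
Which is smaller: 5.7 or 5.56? 5.56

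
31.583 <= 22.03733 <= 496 False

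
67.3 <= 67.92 True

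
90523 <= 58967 False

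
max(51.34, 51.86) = 51.86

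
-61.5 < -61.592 False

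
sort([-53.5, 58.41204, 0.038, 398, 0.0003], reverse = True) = [398, 58.41204, 0.038, 0.0003, -53.5]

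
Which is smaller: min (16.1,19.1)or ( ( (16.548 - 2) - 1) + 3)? min (16.1,19.1)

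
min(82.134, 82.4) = 82.134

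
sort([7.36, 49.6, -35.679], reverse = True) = [49.6, 7.36, -35.679]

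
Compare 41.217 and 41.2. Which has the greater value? 41.217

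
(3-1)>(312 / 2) False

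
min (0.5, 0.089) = 0.089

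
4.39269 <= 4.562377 True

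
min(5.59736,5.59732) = 5.59732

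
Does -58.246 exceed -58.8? Yes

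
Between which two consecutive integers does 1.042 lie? 1 and 2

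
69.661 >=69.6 True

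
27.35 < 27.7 True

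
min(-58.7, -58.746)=-58.746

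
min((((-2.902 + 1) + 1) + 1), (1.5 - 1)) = 0.098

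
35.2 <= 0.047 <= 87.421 False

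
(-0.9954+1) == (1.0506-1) False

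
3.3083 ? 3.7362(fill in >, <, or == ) <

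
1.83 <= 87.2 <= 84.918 False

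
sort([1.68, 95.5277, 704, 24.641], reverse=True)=[704, 95.5277, 24.641, 1.68]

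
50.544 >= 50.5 True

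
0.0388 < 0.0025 False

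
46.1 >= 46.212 False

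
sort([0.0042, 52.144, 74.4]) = [0.0042, 52.144, 74.4]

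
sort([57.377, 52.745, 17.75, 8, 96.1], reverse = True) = [96.1, 57.377, 52.745, 17.75, 8]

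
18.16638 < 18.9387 True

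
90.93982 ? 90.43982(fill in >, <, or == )>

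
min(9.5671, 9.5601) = 9.5601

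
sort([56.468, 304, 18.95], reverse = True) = [304, 56.468, 18.95]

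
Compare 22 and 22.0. They are equal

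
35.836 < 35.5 False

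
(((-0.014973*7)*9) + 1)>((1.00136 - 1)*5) True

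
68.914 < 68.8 False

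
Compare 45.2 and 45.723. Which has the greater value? 45.723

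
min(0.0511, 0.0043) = 0.0043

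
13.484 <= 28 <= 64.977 True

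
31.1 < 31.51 True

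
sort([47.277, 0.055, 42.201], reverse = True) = [47.277, 42.201, 0.055]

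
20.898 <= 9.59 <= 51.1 False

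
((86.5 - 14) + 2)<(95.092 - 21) False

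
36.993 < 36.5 False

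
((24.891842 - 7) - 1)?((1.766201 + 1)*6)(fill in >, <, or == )>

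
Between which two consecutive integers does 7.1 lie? 7 and 8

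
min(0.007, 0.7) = 0.007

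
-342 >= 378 False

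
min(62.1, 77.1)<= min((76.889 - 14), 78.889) True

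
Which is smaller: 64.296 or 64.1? 64.1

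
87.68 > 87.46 True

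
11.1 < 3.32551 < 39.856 False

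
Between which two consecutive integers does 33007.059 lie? 33007 and 33008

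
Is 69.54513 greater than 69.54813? No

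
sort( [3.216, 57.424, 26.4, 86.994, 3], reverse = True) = [86.994, 57.424, 26.4, 3.216, 3]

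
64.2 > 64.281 False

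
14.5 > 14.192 True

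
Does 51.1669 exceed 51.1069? Yes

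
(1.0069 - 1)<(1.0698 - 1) True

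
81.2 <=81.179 False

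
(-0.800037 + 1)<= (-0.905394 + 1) False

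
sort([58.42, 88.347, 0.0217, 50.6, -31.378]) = [-31.378, 0.0217, 50.6, 58.42, 88.347]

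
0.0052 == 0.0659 False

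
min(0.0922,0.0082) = 0.0082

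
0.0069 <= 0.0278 True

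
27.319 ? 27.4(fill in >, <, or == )<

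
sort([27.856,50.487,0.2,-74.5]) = [-74.5,0.2,27.856,50.487]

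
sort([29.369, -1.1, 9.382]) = [-1.1, 9.382, 29.369]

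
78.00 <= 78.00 True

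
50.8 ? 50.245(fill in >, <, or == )>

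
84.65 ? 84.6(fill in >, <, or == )>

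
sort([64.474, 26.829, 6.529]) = [6.529, 26.829, 64.474]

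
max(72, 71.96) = 72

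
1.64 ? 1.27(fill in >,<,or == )>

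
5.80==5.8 True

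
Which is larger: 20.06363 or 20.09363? 20.09363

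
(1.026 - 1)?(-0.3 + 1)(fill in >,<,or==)<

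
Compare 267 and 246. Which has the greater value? 267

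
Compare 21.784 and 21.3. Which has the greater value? 21.784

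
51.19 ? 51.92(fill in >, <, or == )<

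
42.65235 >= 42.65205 True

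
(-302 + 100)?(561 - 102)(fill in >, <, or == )<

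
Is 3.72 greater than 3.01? Yes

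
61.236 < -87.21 False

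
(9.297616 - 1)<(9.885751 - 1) True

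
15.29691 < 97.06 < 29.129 False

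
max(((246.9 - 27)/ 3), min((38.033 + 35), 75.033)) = 73.3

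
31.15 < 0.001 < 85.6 False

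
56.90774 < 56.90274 False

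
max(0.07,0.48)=0.48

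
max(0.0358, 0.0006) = 0.0358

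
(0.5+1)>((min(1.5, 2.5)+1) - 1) False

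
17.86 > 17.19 True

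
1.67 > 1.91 False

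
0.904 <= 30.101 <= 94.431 True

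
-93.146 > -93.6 True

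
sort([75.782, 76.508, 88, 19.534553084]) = [19.534553084, 75.782, 76.508, 88]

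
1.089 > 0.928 True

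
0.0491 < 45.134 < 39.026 False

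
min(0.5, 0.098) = 0.098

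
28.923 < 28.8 False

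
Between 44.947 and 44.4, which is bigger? 44.947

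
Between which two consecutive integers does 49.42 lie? 49 and 50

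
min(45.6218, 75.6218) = 45.6218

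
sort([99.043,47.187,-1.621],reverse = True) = [99.043,47.187,-1.621]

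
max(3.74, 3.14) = 3.74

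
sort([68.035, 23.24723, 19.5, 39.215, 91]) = [19.5, 23.24723, 39.215, 68.035, 91]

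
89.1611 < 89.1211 False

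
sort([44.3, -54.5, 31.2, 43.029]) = [-54.5, 31.2, 43.029, 44.3]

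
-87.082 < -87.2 False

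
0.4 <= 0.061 False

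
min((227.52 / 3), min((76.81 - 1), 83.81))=75.81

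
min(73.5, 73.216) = 73.216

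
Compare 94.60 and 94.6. They are equal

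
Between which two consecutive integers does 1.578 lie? 1 and 2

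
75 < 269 True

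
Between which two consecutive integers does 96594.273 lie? 96594 and 96595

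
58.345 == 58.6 False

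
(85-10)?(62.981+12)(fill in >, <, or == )>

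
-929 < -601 True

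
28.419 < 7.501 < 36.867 False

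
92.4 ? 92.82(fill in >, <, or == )<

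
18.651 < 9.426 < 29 False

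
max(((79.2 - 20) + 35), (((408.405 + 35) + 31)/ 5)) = 94.881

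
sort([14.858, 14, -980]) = [-980, 14, 14.858]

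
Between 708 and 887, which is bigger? 887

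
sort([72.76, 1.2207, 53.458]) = [1.2207, 53.458, 72.76]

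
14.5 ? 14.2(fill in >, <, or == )>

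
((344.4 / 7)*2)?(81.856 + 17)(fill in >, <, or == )<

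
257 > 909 False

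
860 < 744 False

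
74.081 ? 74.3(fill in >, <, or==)<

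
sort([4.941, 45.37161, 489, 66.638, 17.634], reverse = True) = [489, 66.638, 45.37161, 17.634, 4.941]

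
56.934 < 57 True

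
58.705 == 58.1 False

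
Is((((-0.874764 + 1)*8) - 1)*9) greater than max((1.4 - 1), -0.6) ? No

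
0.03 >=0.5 False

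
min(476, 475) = 475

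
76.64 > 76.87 False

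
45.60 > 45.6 False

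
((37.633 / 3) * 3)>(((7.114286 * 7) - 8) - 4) False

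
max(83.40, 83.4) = 83.4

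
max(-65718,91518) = 91518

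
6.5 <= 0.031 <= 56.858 False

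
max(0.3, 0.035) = 0.3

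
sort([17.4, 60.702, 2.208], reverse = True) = [60.702, 17.4, 2.208]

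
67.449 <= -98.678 False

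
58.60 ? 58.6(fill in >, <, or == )==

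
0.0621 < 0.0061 False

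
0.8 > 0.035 True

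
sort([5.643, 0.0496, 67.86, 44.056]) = [0.0496, 5.643, 44.056, 67.86]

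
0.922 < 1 True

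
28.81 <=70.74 True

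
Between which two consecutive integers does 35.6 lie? 35 and 36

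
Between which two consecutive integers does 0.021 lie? 0 and 1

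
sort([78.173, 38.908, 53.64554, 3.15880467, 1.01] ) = [1.01, 3.15880467, 38.908, 53.64554, 78.173]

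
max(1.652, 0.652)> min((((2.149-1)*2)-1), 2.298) True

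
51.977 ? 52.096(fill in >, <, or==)<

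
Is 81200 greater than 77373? Yes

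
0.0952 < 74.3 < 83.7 True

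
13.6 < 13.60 False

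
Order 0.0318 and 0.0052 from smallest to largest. 0.0052, 0.0318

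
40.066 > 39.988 True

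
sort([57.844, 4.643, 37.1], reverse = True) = [57.844, 37.1, 4.643]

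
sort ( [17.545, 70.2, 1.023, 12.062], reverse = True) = [70.2, 17.545, 12.062, 1.023]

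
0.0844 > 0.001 True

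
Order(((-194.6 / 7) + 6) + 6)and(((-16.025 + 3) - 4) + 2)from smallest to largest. (((-194.6 / 7) + 6) + 6), (((-16.025 + 3) - 4) + 2)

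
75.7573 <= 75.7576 True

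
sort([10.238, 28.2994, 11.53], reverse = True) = [28.2994, 11.53, 10.238]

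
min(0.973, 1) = 0.973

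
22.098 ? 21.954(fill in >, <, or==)>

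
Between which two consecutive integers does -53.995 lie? -54 and -53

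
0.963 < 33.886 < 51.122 True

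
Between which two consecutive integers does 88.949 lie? 88 and 89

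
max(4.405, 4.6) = 4.6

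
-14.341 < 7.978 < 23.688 True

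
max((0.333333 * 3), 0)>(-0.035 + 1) True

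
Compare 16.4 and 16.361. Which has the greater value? 16.4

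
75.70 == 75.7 True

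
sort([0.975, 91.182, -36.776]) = [-36.776, 0.975, 91.182]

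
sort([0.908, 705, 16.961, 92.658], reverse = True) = [705, 92.658, 16.961, 0.908]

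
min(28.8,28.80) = 28.8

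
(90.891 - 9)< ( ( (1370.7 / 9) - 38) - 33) False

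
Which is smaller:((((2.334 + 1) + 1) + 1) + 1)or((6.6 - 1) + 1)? ((((2.334 + 1) + 1) + 1) + 1)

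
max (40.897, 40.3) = 40.897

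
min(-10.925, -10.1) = -10.925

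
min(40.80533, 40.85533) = 40.80533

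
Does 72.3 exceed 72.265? Yes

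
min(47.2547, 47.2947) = 47.2547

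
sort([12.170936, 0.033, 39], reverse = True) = [39, 12.170936, 0.033]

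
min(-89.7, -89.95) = -89.95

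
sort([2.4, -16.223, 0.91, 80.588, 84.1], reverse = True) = [84.1, 80.588, 2.4, 0.91, -16.223]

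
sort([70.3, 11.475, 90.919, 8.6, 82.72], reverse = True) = [90.919, 82.72, 70.3, 11.475, 8.6]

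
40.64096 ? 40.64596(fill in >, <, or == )<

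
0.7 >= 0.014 True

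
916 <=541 False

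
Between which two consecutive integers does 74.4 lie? 74 and 75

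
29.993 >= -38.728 True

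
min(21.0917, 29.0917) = 21.0917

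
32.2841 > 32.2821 True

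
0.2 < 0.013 False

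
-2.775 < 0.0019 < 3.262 True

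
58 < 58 False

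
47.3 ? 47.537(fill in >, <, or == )<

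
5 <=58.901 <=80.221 True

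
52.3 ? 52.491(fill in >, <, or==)<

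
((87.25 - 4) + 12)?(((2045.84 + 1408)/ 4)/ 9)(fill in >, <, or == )<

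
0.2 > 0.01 True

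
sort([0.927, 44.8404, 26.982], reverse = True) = [44.8404, 26.982, 0.927]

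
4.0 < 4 False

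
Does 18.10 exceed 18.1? No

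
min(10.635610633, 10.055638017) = 10.055638017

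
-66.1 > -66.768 True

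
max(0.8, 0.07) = 0.8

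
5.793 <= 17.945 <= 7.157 False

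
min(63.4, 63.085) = 63.085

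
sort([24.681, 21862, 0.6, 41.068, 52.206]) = [0.6, 24.681, 41.068, 52.206, 21862]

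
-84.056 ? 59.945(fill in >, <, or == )<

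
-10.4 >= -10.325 False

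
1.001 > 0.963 True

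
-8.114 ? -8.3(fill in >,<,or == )>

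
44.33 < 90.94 True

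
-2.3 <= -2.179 True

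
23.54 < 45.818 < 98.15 True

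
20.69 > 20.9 False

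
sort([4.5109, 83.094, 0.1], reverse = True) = [83.094, 4.5109, 0.1]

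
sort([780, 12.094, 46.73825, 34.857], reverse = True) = [780, 46.73825, 34.857, 12.094]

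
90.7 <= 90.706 True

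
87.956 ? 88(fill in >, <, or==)<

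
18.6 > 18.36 True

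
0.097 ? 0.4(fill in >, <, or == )<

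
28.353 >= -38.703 True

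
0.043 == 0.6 False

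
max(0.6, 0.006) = 0.6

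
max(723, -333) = 723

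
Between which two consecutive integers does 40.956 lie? 40 and 41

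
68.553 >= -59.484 True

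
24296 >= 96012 False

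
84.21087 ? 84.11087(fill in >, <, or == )>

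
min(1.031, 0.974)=0.974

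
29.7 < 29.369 False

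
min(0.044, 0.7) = 0.044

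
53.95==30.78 False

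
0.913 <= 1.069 True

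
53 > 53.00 False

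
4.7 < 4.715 True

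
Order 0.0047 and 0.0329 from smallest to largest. 0.0047, 0.0329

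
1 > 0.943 True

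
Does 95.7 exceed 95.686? Yes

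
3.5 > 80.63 False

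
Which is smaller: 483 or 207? 207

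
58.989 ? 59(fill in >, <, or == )<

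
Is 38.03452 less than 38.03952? Yes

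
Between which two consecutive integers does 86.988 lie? 86 and 87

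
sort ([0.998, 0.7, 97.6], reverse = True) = [97.6, 0.998, 0.7]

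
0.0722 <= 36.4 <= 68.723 True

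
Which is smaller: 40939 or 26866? 26866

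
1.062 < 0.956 False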